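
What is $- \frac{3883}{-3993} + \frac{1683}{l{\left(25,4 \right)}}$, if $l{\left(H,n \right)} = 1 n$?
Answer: $\frac{612341}{1452} \approx 421.72$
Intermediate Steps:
$l{\left(H,n \right)} = n$
$- \frac{3883}{-3993} + \frac{1683}{l{\left(25,4 \right)}} = - \frac{3883}{-3993} + \frac{1683}{4} = \left(-3883\right) \left(- \frac{1}{3993}\right) + 1683 \cdot \frac{1}{4} = \frac{353}{363} + \frac{1683}{4} = \frac{612341}{1452}$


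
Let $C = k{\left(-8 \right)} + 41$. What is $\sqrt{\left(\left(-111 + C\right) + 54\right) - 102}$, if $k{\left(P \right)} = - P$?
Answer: $i \sqrt{110} \approx 10.488 i$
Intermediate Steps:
$C = 49$ ($C = \left(-1\right) \left(-8\right) + 41 = 8 + 41 = 49$)
$\sqrt{\left(\left(-111 + C\right) + 54\right) - 102} = \sqrt{\left(\left(-111 + 49\right) + 54\right) - 102} = \sqrt{\left(-62 + 54\right) - 102} = \sqrt{-8 - 102} = \sqrt{-110} = i \sqrt{110}$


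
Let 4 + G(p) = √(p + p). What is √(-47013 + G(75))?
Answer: √(-47017 + 5*√6) ≈ 216.81*I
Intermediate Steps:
G(p) = -4 + √2*√p (G(p) = -4 + √(p + p) = -4 + √(2*p) = -4 + √2*√p)
√(-47013 + G(75)) = √(-47013 + (-4 + √2*√75)) = √(-47013 + (-4 + √2*(5*√3))) = √(-47013 + (-4 + 5*√6)) = √(-47017 + 5*√6)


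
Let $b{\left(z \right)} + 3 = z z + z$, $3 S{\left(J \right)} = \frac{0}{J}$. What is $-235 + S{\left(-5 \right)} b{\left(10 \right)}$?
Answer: $-235$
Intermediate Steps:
$S{\left(J \right)} = 0$ ($S{\left(J \right)} = \frac{0 \frac{1}{J}}{3} = \frac{1}{3} \cdot 0 = 0$)
$b{\left(z \right)} = -3 + z + z^{2}$ ($b{\left(z \right)} = -3 + \left(z z + z\right) = -3 + \left(z^{2} + z\right) = -3 + \left(z + z^{2}\right) = -3 + z + z^{2}$)
$-235 + S{\left(-5 \right)} b{\left(10 \right)} = -235 + 0 \left(-3 + 10 + 10^{2}\right) = -235 + 0 \left(-3 + 10 + 100\right) = -235 + 0 \cdot 107 = -235 + 0 = -235$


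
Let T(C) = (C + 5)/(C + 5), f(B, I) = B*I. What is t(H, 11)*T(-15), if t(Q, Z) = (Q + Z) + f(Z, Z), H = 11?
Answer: 143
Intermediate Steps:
t(Q, Z) = Q + Z + Z² (t(Q, Z) = (Q + Z) + Z*Z = (Q + Z) + Z² = Q + Z + Z²)
T(C) = 1 (T(C) = (5 + C)/(5 + C) = 1)
t(H, 11)*T(-15) = (11 + 11 + 11²)*1 = (11 + 11 + 121)*1 = 143*1 = 143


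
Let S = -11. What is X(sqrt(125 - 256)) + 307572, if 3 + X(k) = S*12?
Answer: 307437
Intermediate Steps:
X(k) = -135 (X(k) = -3 - 11*12 = -3 - 132 = -135)
X(sqrt(125 - 256)) + 307572 = -135 + 307572 = 307437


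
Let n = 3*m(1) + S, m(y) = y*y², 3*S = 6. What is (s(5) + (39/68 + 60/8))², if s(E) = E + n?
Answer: 1510441/4624 ≈ 326.65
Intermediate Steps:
S = 2 (S = (⅓)*6 = 2)
m(y) = y³
n = 5 (n = 3*1³ + 2 = 3*1 + 2 = 3 + 2 = 5)
s(E) = 5 + E (s(E) = E + 5 = 5 + E)
(s(5) + (39/68 + 60/8))² = ((5 + 5) + (39/68 + 60/8))² = (10 + (39*(1/68) + 60*(⅛)))² = (10 + (39/68 + 15/2))² = (10 + 549/68)² = (1229/68)² = 1510441/4624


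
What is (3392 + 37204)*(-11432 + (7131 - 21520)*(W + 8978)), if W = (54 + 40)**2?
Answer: -10406260018488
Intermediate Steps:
W = 8836 (W = 94**2 = 8836)
(3392 + 37204)*(-11432 + (7131 - 21520)*(W + 8978)) = (3392 + 37204)*(-11432 + (7131 - 21520)*(8836 + 8978)) = 40596*(-11432 - 14389*17814) = 40596*(-11432 - 256325646) = 40596*(-256337078) = -10406260018488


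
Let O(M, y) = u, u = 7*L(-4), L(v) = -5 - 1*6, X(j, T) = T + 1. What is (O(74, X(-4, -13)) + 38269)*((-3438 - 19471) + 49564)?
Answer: 1018007760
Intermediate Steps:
X(j, T) = 1 + T
L(v) = -11 (L(v) = -5 - 6 = -11)
u = -77 (u = 7*(-11) = -77)
O(M, y) = -77
(O(74, X(-4, -13)) + 38269)*((-3438 - 19471) + 49564) = (-77 + 38269)*((-3438 - 19471) + 49564) = 38192*(-22909 + 49564) = 38192*26655 = 1018007760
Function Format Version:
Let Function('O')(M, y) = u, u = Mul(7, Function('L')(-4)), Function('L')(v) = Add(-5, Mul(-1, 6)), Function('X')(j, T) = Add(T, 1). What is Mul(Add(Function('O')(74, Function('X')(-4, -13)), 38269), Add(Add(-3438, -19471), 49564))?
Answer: 1018007760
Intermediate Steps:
Function('X')(j, T) = Add(1, T)
Function('L')(v) = -11 (Function('L')(v) = Add(-5, -6) = -11)
u = -77 (u = Mul(7, -11) = -77)
Function('O')(M, y) = -77
Mul(Add(Function('O')(74, Function('X')(-4, -13)), 38269), Add(Add(-3438, -19471), 49564)) = Mul(Add(-77, 38269), Add(Add(-3438, -19471), 49564)) = Mul(38192, Add(-22909, 49564)) = Mul(38192, 26655) = 1018007760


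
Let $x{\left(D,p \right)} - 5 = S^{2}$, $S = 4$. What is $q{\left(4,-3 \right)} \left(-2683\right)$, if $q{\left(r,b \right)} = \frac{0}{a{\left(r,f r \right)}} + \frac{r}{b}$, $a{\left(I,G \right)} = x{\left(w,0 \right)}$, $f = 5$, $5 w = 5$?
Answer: $\frac{10732}{3} \approx 3577.3$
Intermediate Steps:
$w = 1$ ($w = \frac{1}{5} \cdot 5 = 1$)
$x{\left(D,p \right)} = 21$ ($x{\left(D,p \right)} = 5 + 4^{2} = 5 + 16 = 21$)
$a{\left(I,G \right)} = 21$
$q{\left(r,b \right)} = \frac{r}{b}$ ($q{\left(r,b \right)} = \frac{0}{21} + \frac{r}{b} = 0 \cdot \frac{1}{21} + \frac{r}{b} = 0 + \frac{r}{b} = \frac{r}{b}$)
$q{\left(4,-3 \right)} \left(-2683\right) = \frac{4}{-3} \left(-2683\right) = 4 \left(- \frac{1}{3}\right) \left(-2683\right) = \left(- \frac{4}{3}\right) \left(-2683\right) = \frac{10732}{3}$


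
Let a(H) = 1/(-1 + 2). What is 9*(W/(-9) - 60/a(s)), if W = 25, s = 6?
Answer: -565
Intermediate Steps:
a(H) = 1 (a(H) = 1/1 = 1)
9*(W/(-9) - 60/a(s)) = 9*(25/(-9) - 60/1) = 9*(25*(-⅑) - 60*1) = 9*(-25/9 - 60) = 9*(-565/9) = -565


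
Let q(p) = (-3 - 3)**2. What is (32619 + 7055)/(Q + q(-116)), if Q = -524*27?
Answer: -19837/7056 ≈ -2.8114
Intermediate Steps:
q(p) = 36 (q(p) = (-6)**2 = 36)
Q = -14148
(32619 + 7055)/(Q + q(-116)) = (32619 + 7055)/(-14148 + 36) = 39674/(-14112) = 39674*(-1/14112) = -19837/7056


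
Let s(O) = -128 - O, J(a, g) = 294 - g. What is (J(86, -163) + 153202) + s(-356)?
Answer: 153887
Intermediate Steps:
(J(86, -163) + 153202) + s(-356) = ((294 - 1*(-163)) + 153202) + (-128 - 1*(-356)) = ((294 + 163) + 153202) + (-128 + 356) = (457 + 153202) + 228 = 153659 + 228 = 153887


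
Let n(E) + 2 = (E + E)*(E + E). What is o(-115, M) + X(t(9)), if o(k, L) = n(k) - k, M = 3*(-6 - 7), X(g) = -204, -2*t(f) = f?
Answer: 52809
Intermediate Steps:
t(f) = -f/2
M = -39 (M = 3*(-13) = -39)
n(E) = -2 + 4*E² (n(E) = -2 + (E + E)*(E + E) = -2 + (2*E)*(2*E) = -2 + 4*E²)
o(k, L) = -2 - k + 4*k² (o(k, L) = (-2 + 4*k²) - k = -2 - k + 4*k²)
o(-115, M) + X(t(9)) = (-2 - 1*(-115) + 4*(-115)²) - 204 = (-2 + 115 + 4*13225) - 204 = (-2 + 115 + 52900) - 204 = 53013 - 204 = 52809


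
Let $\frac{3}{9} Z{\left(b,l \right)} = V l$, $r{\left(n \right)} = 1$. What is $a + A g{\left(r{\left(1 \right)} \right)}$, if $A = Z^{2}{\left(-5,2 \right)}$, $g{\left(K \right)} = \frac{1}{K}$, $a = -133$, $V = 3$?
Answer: $191$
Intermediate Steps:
$Z{\left(b,l \right)} = 9 l$ ($Z{\left(b,l \right)} = 3 \cdot 3 l = 9 l$)
$A = 324$ ($A = \left(9 \cdot 2\right)^{2} = 18^{2} = 324$)
$a + A g{\left(r{\left(1 \right)} \right)} = -133 + \frac{324}{1} = -133 + 324 \cdot 1 = -133 + 324 = 191$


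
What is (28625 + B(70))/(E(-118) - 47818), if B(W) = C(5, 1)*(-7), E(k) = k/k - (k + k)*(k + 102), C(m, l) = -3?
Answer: -28646/51593 ≈ -0.55523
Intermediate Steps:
E(k) = 1 - 2*k*(102 + k)
B(W) = 21 (B(W) = -3*(-7) = 21)
(28625 + B(70))/(E(-118) - 47818) = (28625 + 21)/((1 - 204*(-118) - 2*(-118)**2) - 47818) = 28646/((1 + 24072 - 2*13924) - 47818) = 28646/((1 + 24072 - 27848) - 47818) = 28646/(-3775 - 47818) = 28646/(-51593) = 28646*(-1/51593) = -28646/51593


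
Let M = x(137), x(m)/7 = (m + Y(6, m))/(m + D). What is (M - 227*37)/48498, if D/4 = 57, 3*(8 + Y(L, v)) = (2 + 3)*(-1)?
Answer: -9194231/53105310 ≈ -0.17313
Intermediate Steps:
Y(L, v) = -29/3 (Y(L, v) = -8 + ((2 + 3)*(-1))/3 = -8 + (5*(-1))/3 = -8 + (⅓)*(-5) = -8 - 5/3 = -29/3)
D = 228 (D = 4*57 = 228)
x(m) = 7*(-29/3 + m)/(228 + m) (x(m) = 7*((m - 29/3)/(m + 228)) = 7*((-29/3 + m)/(228 + m)) = 7*(-29/3 + m)/(228 + m))
M = 2674/1095 (M = 7*(-29 + 3*137)/(3*(228 + 137)) = (7/3)*(-29 + 411)/365 = (7/3)*(1/365)*382 = 2674/1095 ≈ 2.4420)
(M - 227*37)/48498 = (2674/1095 - 227*37)/48498 = (2674/1095 - 1*8399)*(1/48498) = (2674/1095 - 8399)*(1/48498) = -9194231/1095*1/48498 = -9194231/53105310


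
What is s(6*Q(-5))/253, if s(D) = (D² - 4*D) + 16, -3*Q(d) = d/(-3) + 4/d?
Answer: 5836/56925 ≈ 0.10252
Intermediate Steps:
Q(d) = -4/(3*d) + d/9 (Q(d) = -(d/(-3) + 4/d)/3 = -(d*(-⅓) + 4/d)/3 = -(-d/3 + 4/d)/3 = -(4/d - d/3)/3 = -4/(3*d) + d/9)
s(D) = 16 + D² - 4*D
s(6*Q(-5))/253 = (16 + (6*((⅑)*(-12 + (-5)²)/(-5)))² - 24*(⅑)*(-12 + (-5)²)/(-5))/253 = (16 + (6*((⅑)*(-⅕)*(-12 + 25)))² - 24*(⅑)*(-⅕)*(-12 + 25))*(1/253) = (16 + (6*((⅑)*(-⅕)*13))² - 24*(⅑)*(-⅕)*13)*(1/253) = (16 + (6*(-13/45))² - 24*(-13)/45)*(1/253) = (16 + (-26/15)² - 4*(-26/15))*(1/253) = (16 + 676/225 + 104/15)*(1/253) = (5836/225)*(1/253) = 5836/56925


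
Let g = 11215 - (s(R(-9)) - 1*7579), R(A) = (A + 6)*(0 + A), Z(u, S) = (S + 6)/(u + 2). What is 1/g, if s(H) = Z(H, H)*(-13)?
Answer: 29/545455 ≈ 5.3167e-5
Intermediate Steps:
Z(u, S) = (6 + S)/(2 + u)
R(A) = A*(6 + A) (R(A) = (6 + A)*A = A*(6 + A))
s(H) = -13*(6 + H)/(2 + H) (s(H) = ((6 + H)/(2 + H))*(-13) = -13*(6 + H)/(2 + H))
g = 545455/29 (g = 11215 - (13*(-6 - (-9)*(6 - 9))/(2 - 9*(6 - 9)) - 1*7579) = 11215 - (13*(-6 - (-9)*(-3))/(2 - 9*(-3)) - 7579) = 11215 - (13*(-6 - 1*27)/(2 + 27) - 7579) = 11215 - (13*(-6 - 27)/29 - 7579) = 11215 - (13*(1/29)*(-33) - 7579) = 11215 - (-429/29 - 7579) = 11215 - 1*(-220220/29) = 11215 + 220220/29 = 545455/29 ≈ 18809.)
1/g = 1/(545455/29) = 29/545455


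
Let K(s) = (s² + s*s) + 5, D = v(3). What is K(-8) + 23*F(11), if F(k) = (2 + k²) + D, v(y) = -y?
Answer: 2893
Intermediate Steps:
D = -3 (D = -1*3 = -3)
F(k) = -1 + k² (F(k) = (2 + k²) - 3 = -1 + k²)
K(s) = 5 + 2*s² (K(s) = (s² + s²) + 5 = 2*s² + 5 = 5 + 2*s²)
K(-8) + 23*F(11) = (5 + 2*(-8)²) + 23*(-1 + 11²) = (5 + 2*64) + 23*(-1 + 121) = (5 + 128) + 23*120 = 133 + 2760 = 2893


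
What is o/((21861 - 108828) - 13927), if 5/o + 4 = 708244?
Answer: -1/14291433312 ≈ -6.9972e-11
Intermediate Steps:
o = 1/141648 (o = 5/(-4 + 708244) = 5/708240 = 5*(1/708240) = 1/141648 ≈ 7.0598e-6)
o/((21861 - 108828) - 13927) = 1/(141648*((21861 - 108828) - 13927)) = 1/(141648*(-86967 - 13927)) = (1/141648)/(-100894) = (1/141648)*(-1/100894) = -1/14291433312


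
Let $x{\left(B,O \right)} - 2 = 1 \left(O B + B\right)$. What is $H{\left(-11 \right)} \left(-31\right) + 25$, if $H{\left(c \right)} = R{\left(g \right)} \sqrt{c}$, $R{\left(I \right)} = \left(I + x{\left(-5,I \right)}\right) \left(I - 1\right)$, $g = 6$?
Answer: $25 + 4185 i \sqrt{11} \approx 25.0 + 13880.0 i$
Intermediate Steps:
$x{\left(B,O \right)} = 2 + B + B O$ ($x{\left(B,O \right)} = 2 + 1 \left(O B + B\right) = 2 + 1 \left(B O + B\right) = 2 + 1 \left(B + B O\right) = 2 + \left(B + B O\right) = 2 + B + B O$)
$R{\left(I \right)} = \left(-1 + I\right) \left(-3 - 4 I\right)$ ($R{\left(I \right)} = \left(I - \left(3 + 5 I\right)\right) \left(I - 1\right) = \left(I - \left(3 + 5 I\right)\right) \left(-1 + I\right) = \left(-3 - 4 I\right) \left(-1 + I\right) = \left(-1 + I\right) \left(-3 - 4 I\right)$)
$H{\left(c \right)} = - 135 \sqrt{c}$ ($H{\left(c \right)} = \left(3 + 6 - 4 \cdot 6^{2}\right) \sqrt{c} = \left(3 + 6 - 144\right) \sqrt{c} = - 135 \sqrt{c}$)
$H{\left(-11 \right)} \left(-31\right) + 25 = - 135 \sqrt{-11} \left(-31\right) + 25 = - 135 i \sqrt{11} \left(-31\right) + 25 = 4185 i \sqrt{11} + 25 = 25 + 4185 i \sqrt{11}$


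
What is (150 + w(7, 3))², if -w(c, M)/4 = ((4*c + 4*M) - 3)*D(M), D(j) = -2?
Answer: 198916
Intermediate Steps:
w(c, M) = -24 + 32*M + 32*c (w(c, M) = -4*((4*c + 4*M) - 3)*(-2) = -4*((4*M + 4*c) - 3)*(-2) = -4*(-3 + 4*M + 4*c)*(-2) = -4*(6 - 8*M - 8*c) = -24 + 32*M + 32*c)
(150 + w(7, 3))² = (150 + (-24 + 32*3 + 32*7))² = (150 + (-24 + 96 + 224))² = (150 + 296)² = 446² = 198916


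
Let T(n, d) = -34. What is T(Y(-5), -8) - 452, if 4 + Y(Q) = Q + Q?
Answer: -486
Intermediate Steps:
Y(Q) = -4 + 2*Q (Y(Q) = -4 + (Q + Q) = -4 + 2*Q)
T(Y(-5), -8) - 452 = -34 - 452 = -486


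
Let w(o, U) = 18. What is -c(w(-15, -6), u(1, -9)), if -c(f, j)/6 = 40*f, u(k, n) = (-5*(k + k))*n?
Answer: 4320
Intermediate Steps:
u(k, n) = -10*k*n (u(k, n) = (-10*k)*n = -10*k*n)
c(f, j) = -240*f
-c(w(-15, -6), u(1, -9)) = -(-240)*18 = -1*(-4320) = 4320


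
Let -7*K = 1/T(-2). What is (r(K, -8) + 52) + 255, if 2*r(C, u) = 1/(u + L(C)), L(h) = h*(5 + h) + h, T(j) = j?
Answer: 455183/1483 ≈ 306.93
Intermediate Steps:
L(h) = h + h*(5 + h)
K = 1/14 (K = -⅐/(-2) = -⅐*(-½) = 1/14 ≈ 0.071429)
r(C, u) = 1/(2*(u + C*(6 + C)))
(r(K, -8) + 52) + 255 = (1/(2*(-8 + (6 + 1/14)/14)) + 52) + 255 = (1/(2*(-8 + (1/14)*(85/14))) + 52) + 255 = (1/(2*(-8 + 85/196)) + 52) + 255 = (1/(2*(-1483/196)) + 52) + 255 = ((½)*(-196/1483) + 52) + 255 = (-98/1483 + 52) + 255 = 77018/1483 + 255 = 455183/1483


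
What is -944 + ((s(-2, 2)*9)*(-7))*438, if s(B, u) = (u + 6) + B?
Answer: -166508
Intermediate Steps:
s(B, u) = 6 + B + u (s(B, u) = (6 + u) + B = 6 + B + u)
-944 + ((s(-2, 2)*9)*(-7))*438 = -944 + (((6 - 2 + 2)*9)*(-7))*438 = -944 + ((6*9)*(-7))*438 = -944 + (54*(-7))*438 = -944 - 378*438 = -944 - 165564 = -166508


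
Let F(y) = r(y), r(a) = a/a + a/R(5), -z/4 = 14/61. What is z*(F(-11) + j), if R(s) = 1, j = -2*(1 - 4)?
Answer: 224/61 ≈ 3.6721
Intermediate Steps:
j = 6 (j = -2*(-3) = 6)
z = -56/61 ≈ -0.91803
r(a) = 1 + a (r(a) = a/a + a/1 = 1 + a*1 = 1 + a)
F(y) = 1 + y
z*(F(-11) + j) = -56*((1 - 11) + 6)/61 = -56*(-10 + 6)/61 = -56/61*(-4) = 224/61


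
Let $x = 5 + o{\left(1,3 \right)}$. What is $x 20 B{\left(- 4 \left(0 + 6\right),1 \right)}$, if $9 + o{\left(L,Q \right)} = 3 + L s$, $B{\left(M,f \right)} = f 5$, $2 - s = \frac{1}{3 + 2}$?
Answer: $80$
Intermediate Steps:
$s = \frac{9}{5}$ ($s = 2 - \frac{1}{3 + 2} = 2 - \frac{1}{5} = \frac{9}{5} \approx 1.8$)
$B{\left(M,f \right)} = 5 f$
$o{\left(L,Q \right)} = -6 + \frac{9 L}{5}$ ($o{\left(L,Q \right)} = -9 + \left(3 + L \frac{9}{5}\right) = -9 + \left(3 + \frac{9 L}{5}\right) = -6 + \frac{9 L}{5}$)
$x = \frac{4}{5}$ ($x = 5 + \left(-6 + \frac{9}{5} \cdot 1\right) = 5 + \left(-6 + \frac{9}{5}\right) = 5 - \frac{21}{5} = \frac{4}{5} \approx 0.8$)
$x 20 B{\left(- 4 \left(0 + 6\right),1 \right)} = \frac{4}{5} \cdot 20 \cdot 5 \cdot 1 = 16 \cdot 5 = 80$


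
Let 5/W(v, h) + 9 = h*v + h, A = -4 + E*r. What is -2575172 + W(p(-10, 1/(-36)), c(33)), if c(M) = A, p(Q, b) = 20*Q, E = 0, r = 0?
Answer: -2026660359/787 ≈ -2.5752e+6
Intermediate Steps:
A = -4 (A = -4 + 0*0 = -4 + 0 = -4)
c(M) = -4
W(v, h) = 5/(-9 + h + h*v) (W(v, h) = 5/(-9 + (h*v + h)) = 5/(-9 + (h + h*v)) = 5/(-9 + h + h*v))
-2575172 + W(p(-10, 1/(-36)), c(33)) = -2575172 + 5/(-9 - 4 - 80*(-10)) = -2575172 + 5/(-9 - 4 - 4*(-200)) = -2575172 + 5/(-9 - 4 + 800) = -2575172 + 5/787 = -2026660359/787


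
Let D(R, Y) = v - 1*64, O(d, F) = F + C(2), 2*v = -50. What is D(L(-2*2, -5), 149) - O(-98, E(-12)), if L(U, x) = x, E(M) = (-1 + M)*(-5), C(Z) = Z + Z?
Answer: -158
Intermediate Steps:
C(Z) = 2*Z
v = -25 (v = (1/2)*(-50) = -25)
E(M) = 5 - 5*M
O(d, F) = 4 + F (O(d, F) = F + 2*2 = F + 4 = 4 + F)
D(R, Y) = -89 (D(R, Y) = -25 - 1*64 = -25 - 64 = -89)
D(L(-2*2, -5), 149) - O(-98, E(-12)) = -89 - (4 + (5 - 5*(-12))) = -89 - (4 + (5 + 60)) = -89 - (4 + 65) = -89 - 1*69 = -89 - 69 = -158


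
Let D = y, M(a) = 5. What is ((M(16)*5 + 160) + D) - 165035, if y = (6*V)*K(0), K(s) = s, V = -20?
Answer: -164850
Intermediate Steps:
y = 0 (y = (6*(-20))*0 = -120*0 = 0)
D = 0
((M(16)*5 + 160) + D) - 165035 = ((5*5 + 160) + 0) - 165035 = ((25 + 160) + 0) - 165035 = (185 + 0) - 165035 = 185 - 165035 = -164850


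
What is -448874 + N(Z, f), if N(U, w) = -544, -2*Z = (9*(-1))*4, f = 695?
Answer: -449418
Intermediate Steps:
Z = 18 (Z = -9*(-1)*4/2 = -(-9)*4/2 = -½*(-36) = 18)
-448874 + N(Z, f) = -448874 - 544 = -449418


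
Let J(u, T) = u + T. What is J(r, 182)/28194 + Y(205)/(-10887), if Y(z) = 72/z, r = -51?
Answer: 96780139/20974785330 ≈ 0.0046141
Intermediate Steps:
J(u, T) = T + u
J(r, 182)/28194 + Y(205)/(-10887) = (182 - 51)/28194 + (72/205)/(-10887) = 131*(1/28194) + (72*(1/205))*(-1/10887) = 131/28194 + (72/205)*(-1/10887) = 131/28194 - 24/743945 = 96780139/20974785330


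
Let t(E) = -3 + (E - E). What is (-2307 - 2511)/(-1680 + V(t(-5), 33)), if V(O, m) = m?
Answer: 1606/549 ≈ 2.9253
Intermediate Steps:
t(E) = -3 (t(E) = -3 + 0 = -3)
(-2307 - 2511)/(-1680 + V(t(-5), 33)) = (-2307 - 2511)/(-1680 + 33) = -4818/(-1647) = -4818*(-1/1647) = 1606/549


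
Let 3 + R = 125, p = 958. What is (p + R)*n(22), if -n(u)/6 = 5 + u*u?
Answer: -3168720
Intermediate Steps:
n(u) = -30 - 6*u² (n(u) = -6*(5 + u*u) = -6*(5 + u²) = -30 - 6*u²)
R = 122 (R = -3 + 125 = 122)
(p + R)*n(22) = (958 + 122)*(-30 - 6*22²) = 1080*(-30 - 6*484) = 1080*(-30 - 2904) = 1080*(-2934) = -3168720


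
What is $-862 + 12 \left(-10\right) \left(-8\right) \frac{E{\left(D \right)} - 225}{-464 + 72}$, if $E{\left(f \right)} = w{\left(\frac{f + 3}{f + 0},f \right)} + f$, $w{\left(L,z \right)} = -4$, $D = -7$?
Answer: $- \frac{13918}{49} \approx -284.04$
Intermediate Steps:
$E{\left(f \right)} = -4 + f$
$-862 + 12 \left(-10\right) \left(-8\right) \frac{E{\left(D \right)} - 225}{-464 + 72} = -862 + 12 \left(-10\right) \left(-8\right) \frac{\left(-4 - 7\right) - 225}{-464 + 72} = -862 + \left(-120\right) \left(-8\right) \frac{-11 - 225}{-392} = -862 + 960 \left(\left(-236\right) \left(- \frac{1}{392}\right)\right) = -862 + 960 \cdot \frac{59}{98} = -862 + \frac{28320}{49} = - \frac{13918}{49}$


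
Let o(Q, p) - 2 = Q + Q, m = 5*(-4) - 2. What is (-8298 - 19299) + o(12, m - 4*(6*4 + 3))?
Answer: -27571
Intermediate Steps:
m = -22 (m = -20 - 2 = -22)
o(Q, p) = 2 + 2*Q (o(Q, p) = 2 + (Q + Q) = 2 + 2*Q)
(-8298 - 19299) + o(12, m - 4*(6*4 + 3)) = (-8298 - 19299) + (2 + 2*12) = -27597 + (2 + 24) = -27597 + 26 = -27571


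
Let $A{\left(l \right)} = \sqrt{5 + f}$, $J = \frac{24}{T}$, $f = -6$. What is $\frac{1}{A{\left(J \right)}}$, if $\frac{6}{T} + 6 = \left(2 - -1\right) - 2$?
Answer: $- i \approx - 1.0 i$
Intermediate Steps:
$T = - \frac{6}{5}$ ($T = \frac{6}{-6 + \left(\left(2 - -1\right) - 2\right)} = \frac{6}{-6 + \left(\left(2 + 1\right) - 2\right)} = \frac{6}{-6 + \left(3 - 2\right)} = \frac{6}{-6 + 1} = \frac{6}{-5} = 6 \left(- \frac{1}{5}\right) = - \frac{6}{5} \approx -1.2$)
$J = -20$ ($J = \frac{24}{- \frac{6}{5}} = 24 \left(- \frac{5}{6}\right) = -20$)
$A{\left(l \right)} = i$ ($A{\left(l \right)} = \sqrt{5 - 6} = \sqrt{-1} = i$)
$\frac{1}{A{\left(J \right)}} = \frac{1}{i} = - i$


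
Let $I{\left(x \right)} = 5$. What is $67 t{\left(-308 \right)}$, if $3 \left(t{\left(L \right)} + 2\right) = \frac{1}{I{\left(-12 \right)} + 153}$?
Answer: $- \frac{63449}{474} \approx -133.86$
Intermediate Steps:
$t{\left(L \right)} = - \frac{947}{474}$ ($t{\left(L \right)} = -2 + \frac{1}{3 \left(5 + 153\right)} = -2 + \frac{1}{3 \cdot 158} = -2 + \frac{1}{3} \cdot \frac{1}{158} = -2 + \frac{1}{474} = - \frac{947}{474}$)
$67 t{\left(-308 \right)} = 67 \left(- \frac{947}{474}\right) = - \frac{63449}{474}$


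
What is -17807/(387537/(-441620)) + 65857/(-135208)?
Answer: 1063240365762511/52398102696 ≈ 20292.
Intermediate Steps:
-17807/(387537/(-441620)) + 65857/(-135208) = -17807/(387537*(-1/441620)) + 65857*(-1/135208) = -17807/(-387537/441620) - 65857/135208 = -17807*(-441620/387537) - 65857/135208 = 7863927340/387537 - 65857/135208 = 1063240365762511/52398102696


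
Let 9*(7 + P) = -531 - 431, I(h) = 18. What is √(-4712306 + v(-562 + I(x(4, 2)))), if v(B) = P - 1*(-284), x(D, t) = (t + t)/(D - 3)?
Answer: I*√42409223/3 ≈ 2170.7*I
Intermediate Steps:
x(D, t) = 2*t/(-3 + D) (x(D, t) = (2*t)/(-3 + D) = 2*t/(-3 + D))
P = -1025/9 (P = -7 + (-531 - 431)/9 = -7 + (⅑)*(-962) = -7 - 962/9 = -1025/9 ≈ -113.89)
v(B) = 1531/9 (v(B) = -1025/9 - 1*(-284) = -1025/9 + 284 = 1531/9)
√(-4712306 + v(-562 + I(x(4, 2)))) = √(-4712306 + 1531/9) = √(-42409223/9) = I*√42409223/3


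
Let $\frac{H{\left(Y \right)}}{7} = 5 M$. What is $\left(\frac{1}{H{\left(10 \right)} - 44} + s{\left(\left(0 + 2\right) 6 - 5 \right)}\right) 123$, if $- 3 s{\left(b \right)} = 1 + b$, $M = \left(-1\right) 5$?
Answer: $- \frac{23985}{73} \approx -328.56$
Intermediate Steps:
$M = -5$
$H{\left(Y \right)} = -175$ ($H{\left(Y \right)} = 7 \cdot 5 \left(-5\right) = 7 \left(-25\right) = -175$)
$s{\left(b \right)} = - \frac{1}{3} - \frac{b}{3}$ ($s{\left(b \right)} = - \frac{1 + b}{3} = - \frac{1}{3} - \frac{b}{3}$)
$\left(\frac{1}{H{\left(10 \right)} - 44} + s{\left(\left(0 + 2\right) 6 - 5 \right)}\right) 123 = \left(\frac{1}{-175 - 44} - \left(\frac{1}{3} + \frac{\left(0 + 2\right) 6 - 5}{3}\right)\right) 123 = \left(\frac{1}{-219} - \left(\frac{1}{3} + \frac{2 \cdot 6 - 5}{3}\right)\right) 123 = \left(- \frac{1}{219} - \left(\frac{1}{3} + \frac{12 - 5}{3}\right)\right) 123 = \left(- \frac{1}{219} - \frac{8}{3}\right) 123 = \left(- \frac{195}{73}\right) 123 = - \frac{23985}{73}$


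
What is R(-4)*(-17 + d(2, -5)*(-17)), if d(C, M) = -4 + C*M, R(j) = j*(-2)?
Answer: 1768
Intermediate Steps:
R(j) = -2*j
R(-4)*(-17 + d(2, -5)*(-17)) = (-2*(-4))*(-17 + (-4 + 2*(-5))*(-17)) = 8*(-17 + (-4 - 10)*(-17)) = 8*(-17 - 14*(-17)) = 8*(-17 + 238) = 8*221 = 1768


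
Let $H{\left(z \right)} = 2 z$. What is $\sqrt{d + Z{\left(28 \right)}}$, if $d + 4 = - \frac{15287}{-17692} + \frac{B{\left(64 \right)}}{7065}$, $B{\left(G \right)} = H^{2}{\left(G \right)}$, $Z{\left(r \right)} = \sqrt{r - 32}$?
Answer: $\frac{\sqrt{-354522984378535 + 867971946457800 i}}{20832330} \approx 0.8196 + 1.2201 i$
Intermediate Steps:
$Z{\left(r \right)} = \sqrt{-32 + r}$
$B{\left(G \right)} = 4 G^{2}$ ($B{\left(G \right)} = \left(2 G\right)^{2} = 4 G^{2}$)
$d = - \frac{102107537}{124993980}$ ($d = -4 - \left(- \frac{15287}{17692} - \frac{4 \cdot 64^{2}}{7065}\right) = -4 - \left(- \frac{15287}{17692} - 4 \cdot 4096 \cdot \frac{1}{7065}\right) = -4 + \left(\frac{15287}{17692} + 16384 \cdot \frac{1}{7065}\right) = -4 + \left(\frac{15287}{17692} + \frac{16384}{7065}\right) = -4 + \frac{397868383}{124993980} = - \frac{102107537}{124993980} \approx -0.8169$)
$\sqrt{d + Z{\left(28 \right)}} = \sqrt{- \frac{102107537}{124993980} + \sqrt{-32 + 28}} = \sqrt{- \frac{102107537}{124993980} + \sqrt{-4}} = \sqrt{- \frac{102107537}{124993980} + 2 i}$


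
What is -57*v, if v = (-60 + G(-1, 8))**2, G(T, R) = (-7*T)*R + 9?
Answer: -1425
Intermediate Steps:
G(T, R) = 9 - 7*R*T (G(T, R) = -7*R*T + 9 = 9 - 7*R*T)
v = 25 (v = (-60 + (9 - 7*8*(-1)))**2 = (-60 + (9 + 56))**2 = (-60 + 65)**2 = 5**2 = 25)
-57*v = -57*25 = -1425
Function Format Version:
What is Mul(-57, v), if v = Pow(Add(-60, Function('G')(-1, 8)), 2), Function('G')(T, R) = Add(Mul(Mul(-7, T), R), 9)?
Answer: -1425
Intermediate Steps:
Function('G')(T, R) = Add(9, Mul(-7, R, T)) (Function('G')(T, R) = Add(Mul(-7, R, T), 9) = Add(9, Mul(-7, R, T)))
v = 25 (v = Pow(Add(-60, Add(9, Mul(-7, 8, -1))), 2) = Pow(Add(-60, Add(9, 56)), 2) = Pow(Add(-60, 65), 2) = Pow(5, 2) = 25)
Mul(-57, v) = Mul(-57, 25) = -1425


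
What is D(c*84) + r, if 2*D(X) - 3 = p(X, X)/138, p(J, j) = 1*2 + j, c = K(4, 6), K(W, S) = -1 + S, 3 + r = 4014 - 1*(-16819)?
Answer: 1437479/69 ≈ 20833.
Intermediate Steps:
r = 20830 (r = -3 + (4014 - 1*(-16819)) = -3 + (4014 + 16819) = -3 + 20833 = 20830)
c = 5 (c = -1 + 6 = 5)
p(J, j) = 2 + j
D(X) = 104/69 + X/276 (D(X) = 3/2 + ((2 + X)/138)/2 = 3/2 + ((2 + X)*(1/138))/2 = 3/2 + (1/69 + X/138)/2 = 3/2 + (1/138 + X/276) = 104/69 + X/276)
D(c*84) + r = (104/69 + (5*84)/276) + 20830 = (104/69 + (1/276)*420) + 20830 = (104/69 + 35/23) + 20830 = 209/69 + 20830 = 1437479/69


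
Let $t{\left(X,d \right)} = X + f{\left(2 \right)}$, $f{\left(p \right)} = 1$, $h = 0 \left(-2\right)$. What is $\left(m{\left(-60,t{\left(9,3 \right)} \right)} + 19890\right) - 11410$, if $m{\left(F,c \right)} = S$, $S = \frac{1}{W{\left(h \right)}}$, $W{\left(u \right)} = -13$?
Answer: $\frac{110239}{13} \approx 8479.9$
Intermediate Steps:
$h = 0$
$t{\left(X,d \right)} = 1 + X$ ($t{\left(X,d \right)} = X + 1 = 1 + X$)
$S = - \frac{1}{13}$ ($S = \frac{1}{-13} = - \frac{1}{13} \approx -0.076923$)
$m{\left(F,c \right)} = - \frac{1}{13}$
$\left(m{\left(-60,t{\left(9,3 \right)} \right)} + 19890\right) - 11410 = \left(- \frac{1}{13} + 19890\right) - 11410 = \frac{258569}{13} - 11410 = \frac{110239}{13}$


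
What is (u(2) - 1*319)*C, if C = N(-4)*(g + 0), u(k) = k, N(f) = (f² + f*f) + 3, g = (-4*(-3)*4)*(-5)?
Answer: 2662800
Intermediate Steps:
g = -240 (g = (12*4)*(-5) = 48*(-5) = -240)
N(f) = 3 + 2*f² (N(f) = (f² + f²) + 3 = 2*f² + 3 = 3 + 2*f²)
C = -8400 (C = (3 + 2*(-4)²)*(-240 + 0) = (3 + 2*16)*(-240) = (3 + 32)*(-240) = 35*(-240) = -8400)
(u(2) - 1*319)*C = (2 - 1*319)*(-8400) = (2 - 319)*(-8400) = -317*(-8400) = 2662800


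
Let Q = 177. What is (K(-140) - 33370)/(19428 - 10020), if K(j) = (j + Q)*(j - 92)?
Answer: -20977/4704 ≈ -4.4594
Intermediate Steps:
K(j) = (-92 + j)*(177 + j) (K(j) = (j + 177)*(j - 92) = (177 + j)*(-92 + j) = (-92 + j)*(177 + j))
(K(-140) - 33370)/(19428 - 10020) = ((-16284 + (-140)² + 85*(-140)) - 33370)/(19428 - 10020) = ((-16284 + 19600 - 11900) - 33370)/9408 = (-8584 - 33370)*(1/9408) = -41954*1/9408 = -20977/4704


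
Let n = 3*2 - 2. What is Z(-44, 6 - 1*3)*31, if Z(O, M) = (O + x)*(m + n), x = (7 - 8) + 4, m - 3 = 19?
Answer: -33046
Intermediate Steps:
n = 4 (n = 6 - 2 = 4)
m = 22 (m = 3 + 19 = 22)
x = 3 (x = -1 + 4 = 3)
Z(O, M) = 78 + 26*O (Z(O, M) = (O + 3)*(22 + 4) = (3 + O)*26 = 78 + 26*O)
Z(-44, 6 - 1*3)*31 = (78 + 26*(-44))*31 = (78 - 1144)*31 = -1066*31 = -33046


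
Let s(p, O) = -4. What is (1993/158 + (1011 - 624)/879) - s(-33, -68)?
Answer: 789507/46294 ≈ 17.054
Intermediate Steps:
(1993/158 + (1011 - 624)/879) - s(-33, -68) = (1993/158 + (1011 - 624)/879) - 1*(-4) = (1993*(1/158) + 387*(1/879)) + 4 = (1993/158 + 129/293) + 4 = 604331/46294 + 4 = 789507/46294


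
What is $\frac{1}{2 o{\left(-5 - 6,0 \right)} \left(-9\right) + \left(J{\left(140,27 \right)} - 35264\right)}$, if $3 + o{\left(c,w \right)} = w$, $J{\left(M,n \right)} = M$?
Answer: $- \frac{1}{35070} \approx -2.8514 \cdot 10^{-5}$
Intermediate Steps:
$o{\left(c,w \right)} = -3 + w$
$\frac{1}{2 o{\left(-5 - 6,0 \right)} \left(-9\right) + \left(J{\left(140,27 \right)} - 35264\right)} = \frac{1}{2 \left(-3 + 0\right) \left(-9\right) + \left(140 - 35264\right)} = \frac{1}{2 \left(-3\right) \left(-9\right) + \left(140 - 35264\right)} = \frac{1}{\left(-6\right) \left(-9\right) - 35124} = \frac{1}{54 - 35124} = \frac{1}{-35070} = - \frac{1}{35070}$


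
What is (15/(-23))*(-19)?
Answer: 285/23 ≈ 12.391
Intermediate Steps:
(15/(-23))*(-19) = (15*(-1/23))*(-19) = -15/23*(-19) = 285/23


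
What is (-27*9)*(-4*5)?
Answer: 4860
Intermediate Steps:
(-27*9)*(-4*5) = -243*(-20) = 4860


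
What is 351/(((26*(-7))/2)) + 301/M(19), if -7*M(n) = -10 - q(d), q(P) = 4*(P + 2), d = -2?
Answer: 14479/70 ≈ 206.84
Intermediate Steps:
q(P) = 8 + 4*P (q(P) = 4*(2 + P) = 8 + 4*P)
M(n) = 10/7 (M(n) = -(-10 - (8 + 4*(-2)))/7 = -(-10 - (8 - 8))/7 = -(-10 - 1*0)/7 = -(-10 + 0)/7 = -⅐*(-10) = 10/7)
351/(((26*(-7))/2)) + 301/M(19) = 351/(((26*(-7))/2)) + 301/(10/7) = 351/((-182*½)) + 301*(7/10) = 351/(-91) + 2107/10 = 351*(-1/91) + 2107/10 = -27/7 + 2107/10 = 14479/70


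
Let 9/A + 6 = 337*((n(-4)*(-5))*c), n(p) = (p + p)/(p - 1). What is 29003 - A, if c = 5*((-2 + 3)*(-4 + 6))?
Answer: 782094907/26966 ≈ 29003.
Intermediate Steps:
n(p) = 2*p/(-1 + p) (n(p) = (2*p)/(-1 + p) = 2*p/(-1 + p))
c = 10 (c = 5*(1*2) = 5*2 = 10)
A = -9/26966 (A = 9/(-6 + 337*(((2*(-4)/(-1 - 4))*(-5))*10)) = 9/(-6 + 337*(((2*(-4)/(-5))*(-5))*10)) = 9/(-6 + 337*(((2*(-4)*(-1/5))*(-5))*10)) = 9/(-6 + 337*(((8/5)*(-5))*10)) = 9/(-6 + 337*(-8*10)) = 9/(-6 + 337*(-80)) = 9/(-6 - 26960) = 9/(-26966) = 9*(-1/26966) = -9/26966 ≈ -0.00033375)
29003 - A = 29003 - 1*(-9/26966) = 29003 + 9/26966 = 782094907/26966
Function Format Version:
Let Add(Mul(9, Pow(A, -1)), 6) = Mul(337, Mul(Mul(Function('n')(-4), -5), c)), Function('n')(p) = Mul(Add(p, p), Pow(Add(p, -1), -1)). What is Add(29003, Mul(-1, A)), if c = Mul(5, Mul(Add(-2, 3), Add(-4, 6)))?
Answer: Rational(782094907, 26966) ≈ 29003.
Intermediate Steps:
Function('n')(p) = Mul(2, p, Pow(Add(-1, p), -1)) (Function('n')(p) = Mul(Mul(2, p), Pow(Add(-1, p), -1)) = Mul(2, p, Pow(Add(-1, p), -1)))
c = 10 (c = Mul(5, Mul(1, 2)) = Mul(5, 2) = 10)
A = Rational(-9, 26966) (A = Mul(9, Pow(Add(-6, Mul(337, Mul(Mul(Mul(2, -4, Pow(Add(-1, -4), -1)), -5), 10))), -1)) = Mul(9, Pow(Add(-6, Mul(337, Mul(Mul(Mul(2, -4, Pow(-5, -1)), -5), 10))), -1)) = Mul(9, Pow(Add(-6, Mul(337, Mul(Mul(Mul(2, -4, Rational(-1, 5)), -5), 10))), -1)) = Mul(9, Pow(Add(-6, Mul(337, Mul(Mul(Rational(8, 5), -5), 10))), -1)) = Mul(9, Pow(Add(-6, Mul(337, Mul(-8, 10))), -1)) = Mul(9, Pow(Add(-6, Mul(337, -80)), -1)) = Mul(9, Pow(Add(-6, -26960), -1)) = Mul(9, Pow(-26966, -1)) = Mul(9, Rational(-1, 26966)) = Rational(-9, 26966) ≈ -0.00033375)
Add(29003, Mul(-1, A)) = Add(29003, Mul(-1, Rational(-9, 26966))) = Add(29003, Rational(9, 26966)) = Rational(782094907, 26966)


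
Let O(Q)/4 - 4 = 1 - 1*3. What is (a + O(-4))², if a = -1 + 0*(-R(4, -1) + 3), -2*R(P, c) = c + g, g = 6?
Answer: 49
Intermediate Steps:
R(P, c) = -3 - c/2 (R(P, c) = -(c + 6)/2 = -(6 + c)/2 = -3 - c/2)
O(Q) = 8 (O(Q) = 16 + 4*(1 - 1*3) = 16 + 4*(1 - 3) = 16 + 4*(-2) = 16 - 8 = 8)
a = -1 (a = -1 + 0*(-(-3 - ½*(-1)) + 3) = -1 + 0*(-(-3 + ½) + 3) = -1 + 0*(-1*(-5/2) + 3) = -1 + 0*(5/2 + 3) = -1 + 0*(11/2) = -1 + 0 = -1)
(a + O(-4))² = (-1 + 8)² = 7² = 49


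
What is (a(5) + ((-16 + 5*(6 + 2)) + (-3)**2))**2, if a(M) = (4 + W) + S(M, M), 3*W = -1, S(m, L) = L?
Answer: 15625/9 ≈ 1736.1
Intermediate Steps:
W = -1/3 (W = (1/3)*(-1) = -1/3 ≈ -0.33333)
a(M) = 11/3 + M (a(M) = (4 - 1/3) + M = 11/3 + M)
(a(5) + ((-16 + 5*(6 + 2)) + (-3)**2))**2 = ((11/3 + 5) + ((-16 + 5*(6 + 2)) + (-3)**2))**2 = (26/3 + ((-16 + 5*8) + 9))**2 = (26/3 + ((-16 + 40) + 9))**2 = (26/3 + (24 + 9))**2 = (26/3 + 33)**2 = (125/3)**2 = 15625/9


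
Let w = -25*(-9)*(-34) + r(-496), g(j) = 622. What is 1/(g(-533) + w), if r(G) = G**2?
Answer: 1/238988 ≈ 4.1843e-6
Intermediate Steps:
w = 238366 (w = -25*(-9)*(-34) + (-496)**2 = 225*(-34) + 246016 = -7650 + 246016 = 238366)
1/(g(-533) + w) = 1/(622 + 238366) = 1/238988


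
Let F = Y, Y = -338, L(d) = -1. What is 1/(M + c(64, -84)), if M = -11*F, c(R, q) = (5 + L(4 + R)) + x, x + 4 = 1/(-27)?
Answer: 27/100385 ≈ 0.00026896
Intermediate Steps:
x = -109/27 (x = -4 + 1/(-27) = -4 - 1/27 = -109/27 ≈ -4.0370)
c(R, q) = -1/27 (c(R, q) = (5 - 1) - 109/27 = 4 - 109/27 = -1/27)
F = -338
M = 3718 (M = -11*(-338) = 3718)
1/(M + c(64, -84)) = 1/(3718 - 1/27) = 1/(100385/27) = 27/100385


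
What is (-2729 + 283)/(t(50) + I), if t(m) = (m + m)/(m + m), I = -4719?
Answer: 1223/2359 ≈ 0.51844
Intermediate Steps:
t(m) = 1 (t(m) = (2*m)/((2*m)) = (2*m)*(1/(2*m)) = 1)
(-2729 + 283)/(t(50) + I) = (-2729 + 283)/(1 - 4719) = -2446/(-4718) = -2446*(-1/4718) = 1223/2359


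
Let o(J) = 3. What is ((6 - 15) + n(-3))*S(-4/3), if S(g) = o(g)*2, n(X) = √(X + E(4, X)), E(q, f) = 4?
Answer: -48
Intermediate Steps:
n(X) = √(4 + X) (n(X) = √(X + 4) = √(4 + X))
S(g) = 6 (S(g) = 3*2 = 6)
((6 - 15) + n(-3))*S(-4/3) = ((6 - 15) + √(4 - 3))*6 = (-9 + √1)*6 = (-9 + 1)*6 = -8*6 = -48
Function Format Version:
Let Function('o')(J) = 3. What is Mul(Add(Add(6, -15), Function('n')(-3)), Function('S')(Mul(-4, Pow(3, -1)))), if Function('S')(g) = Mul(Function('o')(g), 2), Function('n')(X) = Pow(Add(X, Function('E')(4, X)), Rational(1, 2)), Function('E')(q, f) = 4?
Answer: -48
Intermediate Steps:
Function('n')(X) = Pow(Add(4, X), Rational(1, 2)) (Function('n')(X) = Pow(Add(X, 4), Rational(1, 2)) = Pow(Add(4, X), Rational(1, 2)))
Function('S')(g) = 6 (Function('S')(g) = Mul(3, 2) = 6)
Mul(Add(Add(6, -15), Function('n')(-3)), Function('S')(Mul(-4, Pow(3, -1)))) = Mul(Add(Add(6, -15), Pow(Add(4, -3), Rational(1, 2))), 6) = Mul(Add(-9, Pow(1, Rational(1, 2))), 6) = Mul(Add(-9, 1), 6) = Mul(-8, 6) = -48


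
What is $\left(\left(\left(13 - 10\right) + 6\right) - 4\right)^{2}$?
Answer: $25$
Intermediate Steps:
$\left(\left(\left(13 - 10\right) + 6\right) - 4\right)^{2} = \left(\left(3 + 6\right) - 4\right)^{2} = \left(9 - 4\right)^{2} = 5^{2} = 25$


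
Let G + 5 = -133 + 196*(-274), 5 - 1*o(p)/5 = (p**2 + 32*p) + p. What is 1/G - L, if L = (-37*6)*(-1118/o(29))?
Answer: 13363360067/482693530 ≈ 27.685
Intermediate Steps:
o(p) = 25 - 165*p - 5*p**2 (o(p) = 25 - 5*((p**2 + 32*p) + p) = 25 - 5*(p**2 + 33*p) = 25 + (-165*p - 5*p**2) = 25 - 165*p - 5*p**2)
G = -53842 (G = -5 + (-133 + 196*(-274)) = -5 + (-133 - 53704) = -5 - 53837 = -53842)
L = -248196/8965 (L = (-37*6)*(-1118/(25 - 165*29 - 5*29**2)) = -(-248196)/(25 - 4785 - 5*841) = -(-248196)/(25 - 4785 - 4205) = -(-248196)/(-8965) = -(-248196)*(-1)/8965 = -222*1118/8965 = -248196/8965 ≈ -27.685)
1/G - L = 1/(-53842) - 1*(-248196/8965) = -1/53842 + 248196/8965 = 13363360067/482693530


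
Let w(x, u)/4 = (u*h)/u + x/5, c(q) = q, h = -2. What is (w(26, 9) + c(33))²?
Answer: 52441/25 ≈ 2097.6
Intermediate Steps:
w(x, u) = -8 + 4*x/5 (w(x, u) = 4*((u*(-2))/u + x/5) = 4*((-2*u)/u + x*(⅕)) = 4*(-2 + x/5) = -8 + 4*x/5)
(w(26, 9) + c(33))² = ((-8 + (⅘)*26) + 33)² = ((-8 + 104/5) + 33)² = (64/5 + 33)² = (229/5)² = 52441/25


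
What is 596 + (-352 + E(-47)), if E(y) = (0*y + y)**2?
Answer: 2453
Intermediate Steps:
E(y) = y**2 (E(y) = (0 + y)**2 = y**2)
596 + (-352 + E(-47)) = 596 + (-352 + (-47)**2) = 596 + (-352 + 2209) = 596 + 1857 = 2453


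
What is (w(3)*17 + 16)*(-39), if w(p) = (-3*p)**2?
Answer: -54327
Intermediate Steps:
w(p) = 9*p**2
(w(3)*17 + 16)*(-39) = ((9*3**2)*17 + 16)*(-39) = ((9*9)*17 + 16)*(-39) = (81*17 + 16)*(-39) = (1377 + 16)*(-39) = 1393*(-39) = -54327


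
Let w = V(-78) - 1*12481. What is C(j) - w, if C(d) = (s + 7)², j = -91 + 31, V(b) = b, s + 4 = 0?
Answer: 12568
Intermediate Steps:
s = -4 (s = -4 + 0 = -4)
j = -60
C(d) = 9 (C(d) = (-4 + 7)² = 3² = 9)
w = -12559 (w = -78 - 1*12481 = -78 - 12481 = -12559)
C(j) - w = 9 - 1*(-12559) = 9 + 12559 = 12568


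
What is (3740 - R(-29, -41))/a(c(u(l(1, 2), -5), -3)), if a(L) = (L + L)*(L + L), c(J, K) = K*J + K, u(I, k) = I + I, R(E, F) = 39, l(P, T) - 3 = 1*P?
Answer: 3701/2916 ≈ 1.2692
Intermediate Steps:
l(P, T) = 3 + P (l(P, T) = 3 + 1*P = 3 + P)
u(I, k) = 2*I
c(J, K) = K + J*K (c(J, K) = J*K + K = K + J*K)
a(L) = 4*L² (a(L) = (2*L)*(2*L) = 4*L²)
(3740 - R(-29, -41))/a(c(u(l(1, 2), -5), -3)) = (3740 - 1*39)/((4*(-3*(1 + 2*(3 + 1)))²)) = (3740 - 39)/((4*(-3*(1 + 2*4))²)) = 3701/((4*(-3*(1 + 8))²)) = 3701/((4*(-3*9)²)) = 3701/((4*(-27)²)) = 3701/((4*729)) = 3701/2916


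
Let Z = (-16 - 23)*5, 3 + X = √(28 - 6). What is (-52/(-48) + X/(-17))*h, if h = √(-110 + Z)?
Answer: I*√305*(257 - 12*√22)/204 ≈ 17.183*I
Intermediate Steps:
X = -3 + √22 (X = -3 + √(28 - 6) = -3 + √22 ≈ 1.6904)
Z = -195 (Z = -39*5 = -195)
h = I*√305 (h = √(-110 - 195) = √(-305) = I*√305 ≈ 17.464*I)
(-52/(-48) + X/(-17))*h = (-52/(-48) + (-3 + √22)/(-17))*(I*√305) = (-52*(-1/48) + (-3 + √22)*(-1/17))*(I*√305) = (13/12 + (3/17 - √22/17))*(I*√305) = (257/204 - √22/17)*(I*√305) = I*√305*(257/204 - √22/17)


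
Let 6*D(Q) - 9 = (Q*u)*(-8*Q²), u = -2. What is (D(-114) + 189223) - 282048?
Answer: -8087215/2 ≈ -4.0436e+6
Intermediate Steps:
D(Q) = 3/2 + 8*Q³/3 (D(Q) = 3/2 + ((Q*(-2))*(-8*Q²))/6 = 3/2 + ((-2*Q)*(-8*Q²))/6 = 3/2 + (16*Q³)/6 = 3/2 + 8*Q³/3)
(D(-114) + 189223) - 282048 = ((3/2 + (8/3)*(-114)³) + 189223) - 282048 = ((3/2 + (8/3)*(-1481544)) + 189223) - 282048 = ((3/2 - 3950784) + 189223) - 282048 = (-7901565/2 + 189223) - 282048 = -7523119/2 - 282048 = -8087215/2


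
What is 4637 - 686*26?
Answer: -13199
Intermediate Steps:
4637 - 686*26 = 4637 - 17836 = -13199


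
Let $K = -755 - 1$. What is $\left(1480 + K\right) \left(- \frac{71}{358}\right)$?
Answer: $- \frac{25702}{179} \approx -143.59$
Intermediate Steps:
$K = -756$ ($K = -755 - 1 = -756$)
$\left(1480 + K\right) \left(- \frac{71}{358}\right) = \left(1480 - 756\right) \left(- \frac{71}{358}\right) = 724 \left(\left(-71\right) \frac{1}{358}\right) = 724 \left(- \frac{71}{358}\right) = - \frac{25702}{179}$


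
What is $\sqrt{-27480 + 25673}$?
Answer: $i \sqrt{1807} \approx 42.509 i$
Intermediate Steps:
$\sqrt{-27480 + 25673} = \sqrt{-1807} = i \sqrt{1807}$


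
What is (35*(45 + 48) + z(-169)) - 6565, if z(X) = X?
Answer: -3479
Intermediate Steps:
(35*(45 + 48) + z(-169)) - 6565 = (35*(45 + 48) - 169) - 6565 = (35*93 - 169) - 6565 = (3255 - 169) - 6565 = 3086 - 6565 = -3479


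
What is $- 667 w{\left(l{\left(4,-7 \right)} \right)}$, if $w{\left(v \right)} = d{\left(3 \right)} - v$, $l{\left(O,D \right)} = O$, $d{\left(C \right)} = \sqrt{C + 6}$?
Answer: $667$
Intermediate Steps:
$d{\left(C \right)} = \sqrt{6 + C}$
$w{\left(v \right)} = 3 - v$ ($w{\left(v \right)} = \sqrt{6 + 3} - v = \sqrt{9} - v = 3 - v$)
$- 667 w{\left(l{\left(4,-7 \right)} \right)} = - 667 \left(3 - 4\right) = \left(-667\right) \left(-1\right) = 667$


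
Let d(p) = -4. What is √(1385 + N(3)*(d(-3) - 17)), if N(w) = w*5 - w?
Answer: √1133 ≈ 33.660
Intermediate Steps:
N(w) = 4*w (N(w) = 5*w - w = 4*w)
√(1385 + N(3)*(d(-3) - 17)) = √(1385 + (4*3)*(-4 - 17)) = √(1385 + 12*(-21)) = √(1385 - 252) = √1133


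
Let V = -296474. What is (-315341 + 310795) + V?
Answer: -301020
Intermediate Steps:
(-315341 + 310795) + V = (-315341 + 310795) - 296474 = -4546 - 296474 = -301020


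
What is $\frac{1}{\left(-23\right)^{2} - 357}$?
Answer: $\frac{1}{172} \approx 0.005814$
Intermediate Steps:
$\frac{1}{\left(-23\right)^{2} - 357} = \frac{1}{529 - 357} = \frac{1}{172}$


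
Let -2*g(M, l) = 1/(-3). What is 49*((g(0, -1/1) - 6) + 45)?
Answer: 11515/6 ≈ 1919.2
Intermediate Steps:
g(M, l) = ⅙ (g(M, l) = -½/(-3) = -½*(-⅓) = ⅙)
49*((g(0, -1/1) - 6) + 45) = 49*((⅙ - 6) + 45) = 49*(-35/6 + 45) = 49*(235/6) = 11515/6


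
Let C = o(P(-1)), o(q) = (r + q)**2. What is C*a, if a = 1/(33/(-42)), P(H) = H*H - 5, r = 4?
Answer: 0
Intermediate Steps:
P(H) = -5 + H**2 (P(H) = H**2 - 5 = -5 + H**2)
o(q) = (4 + q)**2
C = 0 (C = (4 + (-5 + (-1)**2))**2 = (4 + (-5 + 1))**2 = (4 - 4)**2 = 0**2 = 0)
a = -14/11 (a = 1/(33*(-1/42)) = 1/(-11/14) = -14/11 ≈ -1.2727)
C*a = 0*(-14/11) = 0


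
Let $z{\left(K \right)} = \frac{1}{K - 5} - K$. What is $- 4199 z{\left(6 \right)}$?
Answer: $20995$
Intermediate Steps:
$z{\left(K \right)} = \frac{1}{-5 + K} - K$
$- 4199 z{\left(6 \right)} = - 4199 \frac{1 - 6^{2} + 5 \cdot 6}{-5 + 6} = - 4199 \frac{1 - 36 + 30}{1} = - 4199 \cdot 1 \left(1 - 36 + 30\right) = - 4199 \cdot 1 \left(-5\right) = \left(-4199\right) \left(-5\right) = 20995$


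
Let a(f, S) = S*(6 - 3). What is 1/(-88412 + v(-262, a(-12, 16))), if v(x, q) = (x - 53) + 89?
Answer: -1/88638 ≈ -1.1282e-5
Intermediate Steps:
a(f, S) = 3*S (a(f, S) = S*3 = 3*S)
v(x, q) = 36 + x (v(x, q) = (-53 + x) + 89 = 36 + x)
1/(-88412 + v(-262, a(-12, 16))) = 1/(-88412 + (36 - 262)) = 1/(-88412 - 226) = 1/(-88638) = -1/88638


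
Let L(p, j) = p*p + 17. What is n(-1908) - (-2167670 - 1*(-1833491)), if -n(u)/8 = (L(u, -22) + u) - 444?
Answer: -28770853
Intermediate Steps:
L(p, j) = 17 + p² (L(p, j) = p² + 17 = 17 + p²)
n(u) = 3416 - 8*u - 8*u² (n(u) = -8*(((17 + u²) + u) - 444) = -8*((17 + u + u²) - 444) = -8*(-427 + u + u²) = 3416 - 8*u - 8*u²)
n(-1908) - (-2167670 - 1*(-1833491)) = (3416 - 8*(-1908) - 8*(-1908)²) - (-2167670 - 1*(-1833491)) = (3416 + 15264 - 8*3640464) - (-2167670 + 1833491) = (3416 + 15264 - 29123712) - 1*(-334179) = -29105032 + 334179 = -28770853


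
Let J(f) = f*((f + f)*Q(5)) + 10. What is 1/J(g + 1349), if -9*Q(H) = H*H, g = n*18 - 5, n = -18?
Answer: -1/5779990 ≈ -1.7301e-7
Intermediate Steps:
g = -329 (g = -18*18 - 5 = -324 - 5 = -329)
Q(H) = -H²/9 (Q(H) = -H*H/9 = -H²/9)
J(f) = 10 - 50*f²/9 (J(f) = f*((f + f)*(-⅑*5²)) + 10 = f*((2*f)*(-⅑*25)) + 10 = f*((2*f)*(-25/9)) + 10 = f*(-50*f/9) + 10 = -50*f²/9 + 10 = 10 - 50*f²/9)
1/J(g + 1349) = 1/(10 - 50*(-329 + 1349)²/9) = 1/(10 - 50/9*1020²) = 1/(10 - 50/9*1040400) = 1/(10 - 5780000) = 1/(-5779990) = -1/5779990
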